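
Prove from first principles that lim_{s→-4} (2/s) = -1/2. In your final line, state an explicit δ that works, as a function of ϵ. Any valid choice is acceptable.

Let ϵ > 0. We seek δ > 0 such that 0 < |s + 4| < δ implies |2/s + 1/2| < ϵ.
|2/s + 1/2| = 2·|-4 − s|/(4·|s|) = 2|s + 4|/(4|s|).
Require δ ≤ 2 so that |s| > 4 − 2 = 2, hence 4|s| > 8.
Then |2/s + 1/2| < 2|s + 4|/8, which is < ϵ when |s + 4| < 4ϵ.
Take δ = min(2, 4ϵ). Then 0 < |s + 4| < δ gives both |s + 4| < 2 and |s + 4| < 4ϵ, so |2/s + 1/2| < ϵ.

δ = min(2, 4ϵ)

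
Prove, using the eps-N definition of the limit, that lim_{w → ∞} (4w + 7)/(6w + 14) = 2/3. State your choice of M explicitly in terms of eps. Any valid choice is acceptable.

M = (7/18)/eps

Fix eps > 0. We seek M > 0 such that w > M implies |(4w + 7)/(6w + 14) − (2/3)| < eps.
(4w + 7)/(6w + 14) − (2/3) = (6(4w + 7) − 4(6w + 14)) / (6(6w + 14)) = -14/(6(6w + 14)).
For w > 0 we have 6w + 14 > 6w, so |(4w + 7)/(6w + 14) − (2/3)| = 14/(6(6w + 14)) < 14/(6·6w) = (7/18)/w.
Thus |(4w + 7)/(6w + 14) − (2/3)| < eps whenever w > (7/18)/eps.
Take M = (7/18)/eps. If w > M then |(4w + 7)/(6w + 14) − (2/3)| < (7/18)/w < eps.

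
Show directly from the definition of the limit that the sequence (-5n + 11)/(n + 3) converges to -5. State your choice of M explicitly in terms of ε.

M = 26/ε

Let ε > 0. For n ≥ 1, |(-5n + 11)/(n + 3) + 5| = |26|/((n + 3)) = 26/((n + 3)).
Since n + 3 ≥ n for n ≥ 1, this is ≤ 26/(n) = 26/n.
So |(-5n + 11)/(n + 3) + 5| < ε whenever n > 26/ε.
Take M = 26/ε. If n > M then |(-5n + 11)/(n + 3) + 5| ≤ 26/n < ε.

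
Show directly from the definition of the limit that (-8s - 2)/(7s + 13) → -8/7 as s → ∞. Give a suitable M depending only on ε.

Let ε > 0. We seek M > 0 such that s > M implies |(-8s - 2)/(7s + 13) + 8/7| < ε.
(-8s - 2)/(7s + 13) + 8/7 = (7(-8s - 2) − (-8)(7s + 13)) / (7(7s + 13)) = 90/(7(7s + 13)).
For s > 0 we have 7s + 13 > 7s, so |(-8s - 2)/(7s + 13) + 8/7| = 90/(7(7s + 13)) < 90/(7·7s) = (90/49)/s.
Thus |(-8s - 2)/(7s + 13) + 8/7| < ε whenever s > (90/49)/ε.
Take M = (90/49)/ε. If s > M then |(-8s - 2)/(7s + 13) + 8/7| < (90/49)/s < ε.

M = (90/49)/ε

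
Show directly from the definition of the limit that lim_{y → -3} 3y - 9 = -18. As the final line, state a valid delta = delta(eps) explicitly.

Let eps > 0 be given. We need delta > 0 so that 0 < |y + 3| < delta implies |(3y - 9) + 18| < eps.
|(3y - 9) + 18| = |3y + 9| = 3|y + 3|.
So 3|y + 3| < eps exactly when |y + 3| < eps/3.
Choosing delta = eps/3 gives |(3y - 9) + 18| = 3|y + 3| < eps whenever |y + 3| < delta.

delta = eps/3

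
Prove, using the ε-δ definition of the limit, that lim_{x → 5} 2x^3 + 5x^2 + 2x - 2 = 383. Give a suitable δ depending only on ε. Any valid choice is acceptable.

Fix ε > 0. We want δ > 0 such that 0 < |x − 5| < δ implies |(2x^3 + 5x^2 + 2x - 2) − 383| < ε.
(2x^3 + 5x^2 + 2x - 2) − 383 = 2x^3 + 5x^2 + 2x - 385 = (x − 5)(2x^2 + 15x + 77).
So |(2x^3 + 5x^2 + 2x - 2) − 383| = |x − 5|·|2x^2 + 15x + 77|.
Require δ ≤ 1. Then |x − 5| < 1 gives |x| < 6, and by the triangle inequality |2x^2 + 15x + 77| ≤ 2·6^2 + 15·6 + 77 = 239.
Hence |(2x^3 + 5x^2 + 2x - 2) − 383| ≤ 239|x − 5| < ε provided |x − 5| < ε/239.
Choosing δ = min(1, ε/239) ensures both conditions, hence |(2x^3 + 5x^2 + 2x - 2) − 383| < ε.

δ = min(1, ε/239)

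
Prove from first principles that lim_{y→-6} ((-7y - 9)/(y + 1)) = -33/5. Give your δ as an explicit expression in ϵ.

Let ϵ > 0 be given. We want δ > 0 with 0 < |y + 6| < δ ⇒ |(-7y - 9)/(y + 1) + 33/5| < ϵ.
Combining over a common denominator, (-7y - 9)/(y + 1) + 33/5 = [(-7y - 9)·(-5) − 33·(y + 1)] / [(-5)·(y + 1)] = 2(y + 6) / ((-5)(y + 1)).
So |(-7y - 9)/(y + 1) + 33/5| = 2|y + 6| / (5·|y + 1|).
Restrict δ ≤ 5/2. Then |y + 6| < 5/2 gives |y + 1| = |(y + 6) + (-5)| ≥ 5 − 5/2 = 5/2.
Hence |(-7y - 9)/(y + 1) + 33/5| < 2|y + 6|/(5·(5/2)) = (4/25)|y + 6|, which is < ϵ once |y + 6| < (25/4)ϵ.
Take δ = min(5/2, (25/4)ϵ). Then 0 < |y + 6| < δ forces both bounds, so |(-7y - 9)/(y + 1) + 33/5| < ϵ.

δ = min(5/2, (25/4)ϵ)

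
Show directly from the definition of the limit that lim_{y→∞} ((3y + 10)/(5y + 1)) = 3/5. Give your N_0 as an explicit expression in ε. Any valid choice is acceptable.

Let ε > 0. We seek N_0 > 0 such that y > N_0 implies |(3y + 10)/(5y + 1) − (3/5)| < ε.
(3y + 10)/(5y + 1) − (3/5) = (5(3y + 10) − 3(5y + 1)) / (5(5y + 1)) = 47/(5(5y + 1)).
For y > 0 we have 5y + 1 > 5y, so |(3y + 10)/(5y + 1) − (3/5)| = 47/(5(5y + 1)) < 47/(5·5y) = (47/25)/y.
Thus |(3y + 10)/(5y + 1) − (3/5)| < ε whenever y > (47/25)/ε.
Take N_0 = (47/25)/ε. If y > N_0 then |(3y + 10)/(5y + 1) − (3/5)| < (47/25)/y < ε.

N_0 = (47/25)/ε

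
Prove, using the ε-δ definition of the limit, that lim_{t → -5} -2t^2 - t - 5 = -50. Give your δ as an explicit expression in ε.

δ = min(2, ε/23)

Suppose ε > 0. We want δ > 0 such that 0 < |t + 5| < δ implies |(-2t^2 - t - 5) + 50| < ε.
(-2t^2 - t - 5) + 50 = -2t^2 - t + 45 = (t + 5)(-2t + 9).
So |(-2t^2 - t - 5) + 50| = |t + 5|·|-2t + 9|.
Assume first that |t + 5| < 2, so |t| < 7. Then |-2t + 9| ≤ 2·7 + 9 = 23.
Hence |(-2t^2 - t - 5) + 50| ≤ 23|t + 5| < ε provided |t + 5| < ε/23.
Take δ = min(2, ε/23). Then 0 < |t + 5| < δ gives both |t + 5| < 2 and |t + 5| < ε/23, so |(-2t^2 - t - 5) + 50| < ε.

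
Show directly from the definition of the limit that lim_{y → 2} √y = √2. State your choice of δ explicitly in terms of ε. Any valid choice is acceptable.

δ = min(2, √2·ε)

Suppose ε > 0. We want δ > 0 such that 0 < |y − 2| < δ implies |√y − √2| < ε.
Multiplying by the conjugate, |√y − √2| = |y − 2|/(√y + √2).
Restrict δ ≤ 2 so that |y − 2| < 2 forces y > 0, and then √y + √2 > √2.
Hence |√y − √2| < |y − 2|/√2, which is < ε once |y − 2| < √2·ε.
Take δ = min(2, √2·ε). If 0 < |y − 2| < δ then y > 0 and |√y − √2| < |y − 2|/√2 < ε.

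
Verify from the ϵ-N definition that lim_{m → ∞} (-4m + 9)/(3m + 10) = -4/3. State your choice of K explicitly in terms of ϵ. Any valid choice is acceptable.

Let ϵ > 0 be given. For m ≥ 1, |(-4m + 9)/(3m + 10) + 4/3| = |67|/(3(3m + 10)) = 67/(3(3m + 10)).
Since 3m + 10 ≥ 3m for m ≥ 1, this is ≤ 67/(3·3m) = (67/9)/m.
So |(-4m + 9)/(3m + 10) + 4/3| < ϵ whenever m > (67/9)/ϵ.
Take K = (67/9)/ϵ. If m > K then |(-4m + 9)/(3m + 10) + 4/3| ≤ (67/9)/m < ϵ.

K = (67/9)/ϵ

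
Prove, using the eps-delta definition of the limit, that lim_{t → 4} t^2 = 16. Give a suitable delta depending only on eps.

delta = min(2, eps/10)

Fix eps > 0. We seek delta > 0 with 0 < |t − 4| < delta ⇒ |t^2 − 16| < eps.
Factor: t^2 − 16 = (t − 4)(t + 4), so |t^2 − 16| = |t − 4|·|t + 4|.
Restrict delta ≤ 2. Then |t − 4| < 2 gives |t| < 6, so by the triangle inequality |t + 4| ≤ 6 + 4 = 10.
Hence |t^2 − 16| ≤ 10|t − 4|, which is < eps once |t − 4| < eps/10.
Take delta = min(2, eps/10). If 0 < |t − 4| < delta then both bounds hold and |t^2 − 16| ≤ 10|t − 4| < 10·(eps/10) = eps.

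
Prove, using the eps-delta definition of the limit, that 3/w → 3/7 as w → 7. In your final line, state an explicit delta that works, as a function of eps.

Suppose eps > 0. We seek delta > 0 such that 0 < |w − 7| < delta implies |3/w − (3/7)| < eps.
|3/w − (3/7)| = 3·|7 − w|/(7·|w|) = 3|w − 7|/(7|w|).
Require delta ≤ 7/2 so that |w| > 7 − 7/2 = 7/2, hence 7|w| > 49/2.
Then |3/w − (3/7)| < 3|w − 7|/(49/2), which is < eps when |w − 7| < (49/6)eps.
Take delta = min(7/2, (49/6)eps). Then 0 < |w − 7| < delta gives both |w − 7| < 7/2 and |w − 7| < (49/6)eps, so |3/w − (3/7)| < eps.

delta = min(7/2, (49/6)eps)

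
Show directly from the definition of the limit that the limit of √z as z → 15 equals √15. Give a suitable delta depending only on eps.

delta = min(15, √15·eps)

Suppose eps > 0. We want delta > 0 such that 0 < |z − 15| < delta implies |√z − √15| < eps.
Rationalise: √z − √15 = (z − 15)/(√z + √15), so |√z − √15| = |z − 15|/(√z + √15).
Restrict delta ≤ 15 so that |z − 15| < 15 forces z > 0, and then √z + √15 > √15.
Hence |√z − √15| < |z − 15|/√15, which is < eps once |z − 15| < √15·eps.
Take delta = min(15, √15·eps). If 0 < |z − 15| < delta then z > 0 and |√z − √15| < |z − 15|/√15 < eps.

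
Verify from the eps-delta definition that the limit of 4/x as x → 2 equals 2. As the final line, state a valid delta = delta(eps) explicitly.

delta = min(1, (1/2)eps)

Suppose eps > 0. We seek delta > 0 such that 0 < |x − 2| < delta implies |4/x − 2| < eps.
|4/x − 2| = 4·|2 − x|/(2·|x|) = 4|x − 2|/(2|x|).
Restrict delta ≤ 1. Then |x − 2| < 1 gives |x| > 1, so 2|x| > 2.
Then |4/x − 2| < 4|x − 2|/2, which is < eps when |x − 2| < (1/2)eps.
Take delta = min(1, (1/2)eps). Then 0 < |x − 2| < delta gives both |x − 2| < 1 and |x − 2| < (1/2)eps, so |4/x − 2| < eps.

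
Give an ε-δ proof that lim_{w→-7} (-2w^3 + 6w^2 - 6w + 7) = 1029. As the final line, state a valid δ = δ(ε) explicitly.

Let ε > 0. We want δ > 0 such that 0 < |w + 7| < δ implies |(-2w^3 + 6w^2 - 6w + 7) − 1029| < ε.
(-2w^3 + 6w^2 - 6w + 7) − 1029 = -2w^3 + 6w^2 - 6w - 1022 = (w + 7)(-2w^2 + 20w - 146).
So |(-2w^3 + 6w^2 - 6w + 7) − 1029| = |w + 7|·|-2w^2 + 20w - 146|.
Require δ ≤ 1. Then |w + 7| < 1 gives |w| < 8, and by the triangle inequality |-2w^2 + 20w - 146| ≤ 2·8^2 + 20·8 + 146 = 434.
Hence |(-2w^3 + 6w^2 - 6w + 7) − 1029| ≤ 434|w + 7| < ε provided |w + 7| < ε/434.
Choosing δ = min(1, ε/434) ensures both conditions, hence |(-2w^3 + 6w^2 - 6w + 7) − 1029| < ε.

δ = min(1, ε/434)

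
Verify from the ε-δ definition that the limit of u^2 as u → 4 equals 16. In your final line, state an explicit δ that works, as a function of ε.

δ = min(1, ε/9)

Suppose ε > 0. We seek δ > 0 with 0 < |u − 4| < δ ⇒ |u^2 − 16| < ε.
Factor: u^2 − 16 = (u − 4)(u + 4), so |u^2 − 16| = |u − 4|·|u + 4|.
Impose δ ≤ 1 so that |u| < 5; then |u + 4| ≤ 9.
Hence |u^2 − 16| ≤ 9|u − 4|, which is < ε once |u − 4| < ε/9.
Take δ = min(1, ε/9). If 0 < |u − 4| < δ then both bounds hold and |u^2 − 16| ≤ 9|u − 4| < 9·(ε/9) = ε.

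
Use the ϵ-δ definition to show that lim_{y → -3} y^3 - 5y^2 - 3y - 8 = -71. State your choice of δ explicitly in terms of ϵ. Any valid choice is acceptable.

Fix ϵ > 0. We want δ > 0 such that 0 < |y + 3| < δ implies |(y^3 - 5y^2 - 3y - 8) + 71| < ϵ.
(y^3 - 5y^2 - 3y - 8) + 71 = y^3 - 5y^2 - 3y + 63 = (y + 3)(y^2 - 8y + 21).
So |(y^3 - 5y^2 - 3y - 8) + 71| = |y + 3|·|y^2 - 8y + 21|.
Require δ ≤ 1. Then |y + 3| < 1 gives |y| < 4, and by the triangle inequality |y^2 - 8y + 21| ≤ 4^2 + 8·4 + 21 = 69.
Hence |(y^3 - 5y^2 - 3y - 8) + 71| ≤ 69|y + 3| < ϵ provided |y + 3| < ϵ/69.
Choosing δ = min(1, ϵ/69) ensures both conditions, hence |(y^3 - 5y^2 - 3y - 8) + 71| < ϵ.

δ = min(1, ϵ/69)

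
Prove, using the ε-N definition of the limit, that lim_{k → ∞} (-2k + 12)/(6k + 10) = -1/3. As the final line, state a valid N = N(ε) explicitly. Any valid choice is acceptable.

N = (23/9)/ε

Suppose ε > 0. For k ≥ 1, |(-2k + 12)/(6k + 10) + 1/3| = |92|/(6(6k + 10)) = 92/(6(6k + 10)).
Since 6k + 10 ≥ 6k for k ≥ 1, this is ≤ 92/(6·6k) = (23/9)/k.
So |(-2k + 12)/(6k + 10) + 1/3| < ε whenever k > (23/9)/ε.
Take N = (23/9)/ε. If k > N then |(-2k + 12)/(6k + 10) + 1/3| ≤ (23/9)/k < ε.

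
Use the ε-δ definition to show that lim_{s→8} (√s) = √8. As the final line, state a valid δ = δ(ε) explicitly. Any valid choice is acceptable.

Let ε > 0. We want δ > 0 such that 0 < |s − 8| < δ implies |√s − √8| < ε.
Rationalise: √s − √8 = (s − 8)/(√s + √8), so |√s − √8| = |s − 8|/(√s + √8).
Restrict δ ≤ 8 so that |s − 8| < 8 forces s > 0, and then √s + √8 > √8.
Hence |√s − √8| < |s − 8|/√8, which is < ε once |s − 8| < √8·ε.
Take δ = min(8, √8·ε). If 0 < |s − 8| < δ then s > 0 and |√s − √8| < |s − 8|/√8 < ε.

δ = min(8, √8·ε)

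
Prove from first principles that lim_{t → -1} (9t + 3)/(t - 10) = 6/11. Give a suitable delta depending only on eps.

Let eps > 0 be given. We want delta > 0 with 0 < |t + 1| < delta ⇒ |(9t + 3)/(t - 10) − (6/11)| < eps.
Combining over a common denominator, (9t + 3)/(t - 10) − (6/11) = [(9t + 3)·(-11) − (-6)·(t - 10)] / [(-11)·(t - 10)] = -93(t + 1) / ((-11)(t - 10)).
So |(9t + 3)/(t - 10) − (6/11)| = 93|t + 1| / (11·|t − 10|).
Restrict delta ≤ 11/2. Then |t + 1| < 11/2 gives |t − 10| = |(t + 1) + (-11)| ≥ 11 − 11/2 = 11/2.
Hence |(9t + 3)/(t - 10) − (6/11)| < 93|t + 1|/(11·(11/2)) = (186/121)|t + 1|, which is < eps once |t + 1| < (121/186)eps.
Take delta = min(11/2, (121/186)eps). Then 0 < |t + 1| < delta forces both bounds, so |(9t + 3)/(t - 10) − (6/11)| < eps.

delta = min(11/2, (121/186)eps)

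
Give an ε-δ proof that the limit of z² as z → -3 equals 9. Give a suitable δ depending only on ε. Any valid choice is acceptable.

Fix ε > 0. We seek δ > 0 with 0 < |z + 3| < δ ⇒ |z² − 9| < ε.
Factor: z² − 9 = (z + 3)(z - 3), so |z² − 9| = |z + 3|·|z - 3|.
Restrict δ ≤ 1. Then |z + 3| < 1 gives |z| < 4, so by the triangle inequality |z - 3| ≤ 4 + 3 = 7.
Hence |z² − 9| ≤ 7|z + 3|, which is < ε once |z + 3| < ε/7.
Take δ = min(1, ε/7). If 0 < |z + 3| < δ then both bounds hold and |z² − 9| ≤ 7|z + 3| < 7·(ε/7) = ε.

δ = min(1, ε/7)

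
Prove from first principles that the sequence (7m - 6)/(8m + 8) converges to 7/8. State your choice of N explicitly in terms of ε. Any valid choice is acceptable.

Let ε > 0. For m ≥ 1, |(7m - 6)/(8m + 8) − (7/8)| = |-104|/(8(8m + 8)) = 104/(8(8m + 8)).
Since 8m + 8 ≥ 8m for m ≥ 1, this is ≤ 104/(8·8m) = (13/8)/m.
So |(7m - 6)/(8m + 8) − (7/8)| < ε whenever m > (13/8)/ε.
Take N = (13/8)/ε. If m > N then |(7m - 6)/(8m + 8) − (7/8)| ≤ (13/8)/m < ε.

N = (13/8)/ε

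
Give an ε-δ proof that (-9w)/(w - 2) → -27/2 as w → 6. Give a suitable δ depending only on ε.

δ = min(2, (4/9)ε)

Let ε > 0. We want δ > 0 with 0 < |w − 6| < δ ⇒ |(-9w)/(w - 2) + 27/2| < ε.
Combining over a common denominator, (-9w)/(w - 2) + 27/2 = [(-9w)·4 − (-54)·(w - 2)] / [4·(w - 2)] = 18(w − 6) / (4(w - 2)).
So |(-9w)/(w - 2) + 27/2| = 18|w − 6| / (4·|w − 2|).
Require δ ≤ 2, so |w − 2| ≥ |4| − |w − 6| > 4 − 2 = 2.
Hence |(-9w)/(w - 2) + 27/2| < 18|w − 6|/(4·2) = (9/4)|w − 6|, which is < ε once |w − 6| < (4/9)ε.
Take δ = min(2, (4/9)ε). Then 0 < |w − 6| < δ forces both bounds, so |(-9w)/(w - 2) + 27/2| < ε.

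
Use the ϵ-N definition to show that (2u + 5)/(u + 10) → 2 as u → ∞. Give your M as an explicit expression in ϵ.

Let ϵ > 0 be given. We seek M > 0 such that u > M implies |(2u + 5)/(u + 10) − 2| < ϵ.
(2u + 5)/(u + 10) − 2 = ((2u + 5) − 2(u + 10)) / ((u + 10)) = -15/((u + 10)).
For u > 0 we have u + 10 > u, so |(2u + 5)/(u + 10) − 2| = 15/((u + 10)) < 15/(u) = 15/u.
Thus |(2u + 5)/(u + 10) − 2| < ϵ whenever u > 15/ϵ.
Take M = 15/ϵ. If u > M then |(2u + 5)/(u + 10) − 2| < 15/u < ϵ.

M = 15/ϵ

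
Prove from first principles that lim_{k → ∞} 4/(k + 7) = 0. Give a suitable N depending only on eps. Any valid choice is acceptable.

Let eps > 0 be given. For k ≥ 1, |4/(k + 7) − 0| = 4/(k + 7) ≤ 4/k.
We need 4/k < eps, i.e. k > 4/eps.
Take N = 4/eps. If k > N then |4/(k + 7)| ≤ 4/k < eps.

N = 4/eps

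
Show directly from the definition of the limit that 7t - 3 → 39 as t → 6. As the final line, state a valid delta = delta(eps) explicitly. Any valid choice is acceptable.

delta = eps/7

Fix eps > 0. We need delta > 0 so that 0 < |t − 6| < delta implies |(7t - 3) − 39| < eps.
|(7t - 3) − 39| = |7t - 42| = 7|t − 6|.
So 7|t − 6| < eps exactly when |t − 6| < eps/7.
Take delta = eps/7. If 0 < |t − 6| < delta then |(7t - 3) − 39| = 7|t − 6| < 7·(eps/7) = eps.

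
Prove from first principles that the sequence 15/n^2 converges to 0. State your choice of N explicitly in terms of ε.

Suppose ε > 0. For n ≥ 1, |15/n^2 − 0| = 15/n^2.
15/n^2 < ε ⇔ n^2 > 15/ε ⇔ n > (15/ε)^{1/2}.
Take N = (15/ε)^{1/2}. Then n > N implies 15/n^2 < ε.

N = (15/ε)^{1/2}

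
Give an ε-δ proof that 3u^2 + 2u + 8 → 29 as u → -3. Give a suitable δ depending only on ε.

δ = min(1, ε/19)

Fix ε > 0. We want δ > 0 such that 0 < |u + 3| < δ implies |(3u^2 + 2u + 8) − 29| < ε.
(3u^2 + 2u + 8) − 29 = 3u^2 + 2u - 21 = (u + 3)(3u - 7).
So |(3u^2 + 2u + 8) − 29| = |u + 3|·|3u - 7|.
Assume first that |u + 3| < 1, so |u| < 4. Then |3u - 7| ≤ 3·4 + 7 = 19.
Hence |(3u^2 + 2u + 8) − 29| ≤ 19|u + 3| < ε provided |u + 3| < ε/19.
Take δ = min(1, ε/19). Then 0 < |u + 3| < δ gives both |u + 3| < 1 and |u + 3| < ε/19, so |(3u^2 + 2u + 8) − 29| < ε.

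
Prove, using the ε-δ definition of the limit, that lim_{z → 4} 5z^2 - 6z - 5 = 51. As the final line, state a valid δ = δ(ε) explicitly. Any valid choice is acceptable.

Let ε > 0. We want δ > 0 such that 0 < |z − 4| < δ implies |(5z^2 - 6z - 5) − 51| < ε.
(5z^2 - 6z - 5) − 51 = 5z^2 - 6z - 56 = (z − 4)(5z + 14).
So |(5z^2 - 6z - 5) − 51| = |z − 4|·|5z + 14|.
Require δ ≤ 1. Then |z − 4| < 1 gives |z| < 5, and by the triangle inequality |5z + 14| ≤ 5·5 + 14 = 39.
Hence |(5z^2 - 6z - 5) − 51| ≤ 39|z − 4| < ε provided |z − 4| < ε/39.
Take δ = min(1, ε/39). Then 0 < |z − 4| < δ gives both |z − 4| < 1 and |z − 4| < ε/39, so |(5z^2 - 6z - 5) − 51| < ε.

δ = min(1, ε/39)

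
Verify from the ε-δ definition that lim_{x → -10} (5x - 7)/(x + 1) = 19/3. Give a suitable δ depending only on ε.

Let ε > 0. We want δ > 0 with 0 < |x + 10| < δ ⇒ |(5x - 7)/(x + 1) − (19/3)| < ε.
Combining over a common denominator, (5x - 7)/(x + 1) − (19/3) = [(5x - 7)·(-9) − (-57)·(x + 1)] / [(-9)·(x + 1)] = 12(x + 10) / ((-9)(x + 1)).
So |(5x - 7)/(x + 1) − (19/3)| = 12|x + 10| / (9·|x + 1|).
Restrict δ ≤ 9/2. Then |x + 10| < 9/2 gives |x + 1| = |(x + 10) + (-9)| ≥ 9 − 9/2 = 9/2.
Hence |(5x - 7)/(x + 1) − (19/3)| < 12|x + 10|/(9·(9/2)) = (8/27)|x + 10|, which is < ε once |x + 10| < (27/8)ε.
Take δ = min(9/2, (27/8)ε). Then 0 < |x + 10| < δ forces both bounds, so |(5x - 7)/(x + 1) − (19/3)| < ε.

δ = min(9/2, (27/8)ε)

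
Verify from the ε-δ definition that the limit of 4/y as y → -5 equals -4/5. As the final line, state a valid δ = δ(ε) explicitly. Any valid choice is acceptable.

Suppose ε > 0. We seek δ > 0 such that 0 < |y + 5| < δ implies |4/y + 4/5| < ε.
|4/y + 4/5| = 4·|-5 − y|/(5·|y|) = 4|y + 5|/(5|y|).
Require δ ≤ 5/2 so that |y| > 5 − 5/2 = 5/2, hence 5|y| > 25/2.
Then |4/y + 4/5| < 4|y + 5|/(25/2), which is < ε when |y + 5| < (25/8)ε.
Take δ = min(5/2, (25/8)ε). Then 0 < |y + 5| < δ gives both |y + 5| < 5/2 and |y + 5| < (25/8)ε, so |4/y + 4/5| < ε.

δ = min(5/2, (25/8)ε)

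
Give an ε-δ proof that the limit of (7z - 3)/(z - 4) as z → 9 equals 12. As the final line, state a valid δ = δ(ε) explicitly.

δ = min(5/2, (1/2)ε)

Let ε > 0. We want δ > 0 with 0 < |z − 9| < δ ⇒ |(7z - 3)/(z - 4) − 12| < ε.
Combining over a common denominator, (7z - 3)/(z - 4) − 12 = [(7z - 3)·5 − 60·(z - 4)] / [5·(z - 4)] = -25(z − 9) / (5(z - 4)).
So |(7z - 3)/(z - 4) − 12| = 25|z − 9| / (5·|z − 4|).
Restrict δ ≤ 5/2. Then |z − 9| < 5/2 gives |z − 4| = |(z − 9) + 5| ≥ 5 − 5/2 = 5/2.
Hence |(7z - 3)/(z - 4) − 12| < 25|z − 9|/(5·(5/2)) = 2|z − 9|, which is < ε once |z − 9| < (1/2)ε.
Take δ = min(5/2, (1/2)ε). Then 0 < |z − 9| < δ forces both bounds, so |(7z - 3)/(z - 4) − 12| < ε.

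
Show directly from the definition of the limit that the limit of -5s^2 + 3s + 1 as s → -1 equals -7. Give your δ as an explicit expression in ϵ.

δ = min(1, ϵ/18)

Suppose ϵ > 0. We want δ > 0 such that 0 < |s + 1| < δ implies |(-5s^2 + 3s + 1) + 7| < ϵ.
(-5s^2 + 3s + 1) + 7 = -5s^2 + 3s + 8 = (s + 1)(-5s + 8).
So |(-5s^2 + 3s + 1) + 7| = |s + 1|·|-5s + 8|.
Require δ ≤ 1. Then |s + 1| < 1 gives |s| < 2, and by the triangle inequality |-5s + 8| ≤ 5·2 + 8 = 18.
Hence |(-5s^2 + 3s + 1) + 7| ≤ 18|s + 1| < ϵ provided |s + 1| < ϵ/18.
Take δ = min(1, ϵ/18). Then 0 < |s + 1| < δ gives both |s + 1| < 1 and |s + 1| < ϵ/18, so |(-5s^2 + 3s + 1) + 7| < ϵ.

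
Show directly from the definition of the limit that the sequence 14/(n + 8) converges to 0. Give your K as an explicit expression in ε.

Let ε > 0. For n ≥ 1, |14/(n + 8) − 0| = 14/(n + 8) ≤ 14/n.
We need 14/n < ε, i.e. n > 14/ε.
Take K = 14/ε. If n > K then |14/(n + 8)| ≤ 14/n < ε.

K = 14/ε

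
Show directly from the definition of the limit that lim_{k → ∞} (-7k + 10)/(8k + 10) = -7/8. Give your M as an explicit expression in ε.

Let ε > 0. For k ≥ 1, |(-7k + 10)/(8k + 10) + 7/8| = |150|/(8(8k + 10)) = 150/(8(8k + 10)).
Since 8k + 10 ≥ 8k for k ≥ 1, this is ≤ 150/(8·8k) = (75/32)/k.
So |(-7k + 10)/(8k + 10) + 7/8| < ε whenever k > (75/32)/ε.
Take M = (75/32)/ε. If k > M then |(-7k + 10)/(8k + 10) + 7/8| ≤ (75/32)/k < ε.

M = (75/32)/ε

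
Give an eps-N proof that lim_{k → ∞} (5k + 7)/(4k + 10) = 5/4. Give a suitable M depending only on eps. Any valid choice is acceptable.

M = (11/8)/eps

Suppose eps > 0. For k ≥ 1, |(5k + 7)/(4k + 10) − (5/4)| = |-22|/(4(4k + 10)) = 22/(4(4k + 10)).
Since 4k + 10 ≥ 4k for k ≥ 1, this is ≤ 22/(4·4k) = (11/8)/k.
So |(5k + 7)/(4k + 10) − (5/4)| < eps whenever k > (11/8)/eps.
Take M = (11/8)/eps. If k > M then |(5k + 7)/(4k + 10) − (5/4)| ≤ (11/8)/k < eps.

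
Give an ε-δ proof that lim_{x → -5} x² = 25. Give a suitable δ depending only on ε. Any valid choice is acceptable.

δ = min(1, ε/11)

Let ε > 0 be given. We seek δ > 0 with 0 < |x + 5| < δ ⇒ |x² − 25| < ε.
Factor: x² − 25 = (x + 5)(x - 5), so |x² − 25| = |x + 5|·|x - 5|.
Impose δ ≤ 1 so that |x| < 6; then |x - 5| ≤ 11.
Hence |x² − 25| ≤ 11|x + 5|, which is < ε once |x + 5| < ε/11.
Take δ = min(1, ε/11). If 0 < |x + 5| < δ then both bounds hold and |x² − 25| ≤ 11|x + 5| < 11·(ε/11) = ε.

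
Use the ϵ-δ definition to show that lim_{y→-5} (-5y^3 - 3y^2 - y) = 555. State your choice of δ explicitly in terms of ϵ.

Fix ϵ > 0. We want δ > 0 such that 0 < |y + 5| < δ implies |(-5y^3 - 3y^2 - y) − 555| < ϵ.
(-5y^3 - 3y^2 - y) − 555 = -5y^3 - 3y^2 - y - 555 = (y + 5)(-5y^2 + 22y - 111).
So |(-5y^3 - 3y^2 - y) − 555| = |y + 5|·|-5y^2 + 22y - 111|.
Assume first that |y + 5| < 2, so |y| < 7. Then |-5y^2 + 22y - 111| ≤ 5·7^2 + 22·7 + 111 = 510.
Hence |(-5y^3 - 3y^2 - y) − 555| ≤ 510|y + 5| < ϵ provided |y + 5| < ϵ/510.
Choosing δ = min(2, ϵ/510) ensures both conditions, hence |(-5y^3 - 3y^2 - y) − 555| < ϵ.

δ = min(2, ϵ/510)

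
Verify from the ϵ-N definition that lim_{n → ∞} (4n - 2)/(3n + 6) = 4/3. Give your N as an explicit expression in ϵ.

N = (10/3)/ϵ

Suppose ϵ > 0. For n ≥ 1, |(4n - 2)/(3n + 6) − (4/3)| = |-30|/(3(3n + 6)) = 30/(3(3n + 6)).
Since 3n + 6 ≥ 3n for n ≥ 1, this is ≤ 30/(3·3n) = (10/3)/n.
So |(4n - 2)/(3n + 6) − (4/3)| < ϵ whenever n > (10/3)/ϵ.
Take N = (10/3)/ϵ. If n > N then |(4n - 2)/(3n + 6) − (4/3)| ≤ (10/3)/n < ϵ.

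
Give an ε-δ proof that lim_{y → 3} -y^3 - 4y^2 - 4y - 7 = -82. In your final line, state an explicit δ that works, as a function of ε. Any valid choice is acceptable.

Suppose ε > 0. We want δ > 0 such that 0 < |y − 3| < δ implies |(-y^3 - 4y^2 - 4y - 7) + 82| < ε.
(-y^3 - 4y^2 - 4y - 7) + 82 = -y^3 - 4y^2 - 4y + 75 = (y − 3)(-y^2 - 7y - 25).
So |(-y^3 - 4y^2 - 4y - 7) + 82| = |y − 3|·|-y^2 - 7y - 25|.
Require δ ≤ 1. Then |y − 3| < 1 gives |y| < 4, and by the triangle inequality |-y^2 - 7y - 25| ≤ 4^2 + 7·4 + 25 = 69.
Hence |(-y^3 - 4y^2 - 4y - 7) + 82| ≤ 69|y − 3| < ε provided |y − 3| < ε/69.
Take δ = min(1, ε/69). Then 0 < |y − 3| < δ gives both |y − 3| < 1 and |y − 3| < ε/69, so |(-y^3 - 4y^2 - 4y - 7) + 82| < ε.

δ = min(1, ε/69)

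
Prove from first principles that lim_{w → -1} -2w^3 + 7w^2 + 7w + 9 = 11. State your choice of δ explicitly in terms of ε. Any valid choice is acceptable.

Let ε > 0. We want δ > 0 such that 0 < |w + 1| < δ implies |(-2w^3 + 7w^2 + 7w + 9) − 11| < ε.
(-2w^3 + 7w^2 + 7w + 9) − 11 = -2w^3 + 7w^2 + 7w - 2 = (w + 1)(-2w^2 + 9w - 2).
So |(-2w^3 + 7w^2 + 7w + 9) − 11| = |w + 1|·|-2w^2 + 9w - 2|.
Require δ ≤ 1. Then |w + 1| < 1 gives |w| < 2, and by the triangle inequality |-2w^2 + 9w - 2| ≤ 2·2^2 + 9·2 + 2 = 28.
Hence |(-2w^3 + 7w^2 + 7w + 9) − 11| ≤ 28|w + 1| < ε provided |w + 1| < ε/28.
Take δ = min(1, ε/28). Then 0 < |w + 1| < δ gives both |w + 1| < 1 and |w + 1| < ε/28, so |(-2w^3 + 7w^2 + 7w + 9) − 11| < ε.

δ = min(1, ε/28)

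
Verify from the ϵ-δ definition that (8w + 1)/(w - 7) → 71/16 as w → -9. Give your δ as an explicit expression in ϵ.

Let ϵ > 0. We want δ > 0 with 0 < |w + 9| < δ ⇒ |(8w + 1)/(w - 7) − (71/16)| < ϵ.
Combining over a common denominator, (8w + 1)/(w - 7) − (71/16) = [(8w + 1)·(-16) − (-71)·(w - 7)] / [(-16)·(w - 7)] = -57(w + 9) / ((-16)(w - 7)).
So |(8w + 1)/(w - 7) − (71/16)| = 57|w + 9| / (16·|w − 7|).
Require δ ≤ 8, so |w − 7| ≥ |-16| − |w + 9| > 16 − 8 = 8.
Hence |(8w + 1)/(w - 7) − (71/16)| < 57|w + 9|/(16·8) = (57/128)|w + 9|, which is < ϵ once |w + 9| < (128/57)ϵ.
Take δ = min(8, (128/57)ϵ). Then 0 < |w + 9| < δ forces both bounds, so |(8w + 1)/(w - 7) − (71/16)| < ϵ.

δ = min(8, (128/57)ϵ)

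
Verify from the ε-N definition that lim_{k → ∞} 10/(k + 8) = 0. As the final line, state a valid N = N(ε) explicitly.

Let ε > 0. For k ≥ 1, |10/(k + 8) − 0| = 10/(k + 8) ≤ 10/k.
We need 10/k < ε, i.e. k > 10/ε.
Take N = 10/ε. If k > N then |10/(k + 8)| ≤ 10/k < ε.

N = 10/ε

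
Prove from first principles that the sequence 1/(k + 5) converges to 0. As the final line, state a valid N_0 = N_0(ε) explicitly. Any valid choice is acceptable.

N_0 = 1/ε

Fix ε > 0. For k ≥ 1, |1/(k + 5) − 0| = 1/(k + 5) ≤ 1/k.
We need 1/k < ε, i.e. k > 1/ε.
Take N_0 = 1/ε. If k > N_0 then |1/(k + 5)| ≤ 1/k < ε.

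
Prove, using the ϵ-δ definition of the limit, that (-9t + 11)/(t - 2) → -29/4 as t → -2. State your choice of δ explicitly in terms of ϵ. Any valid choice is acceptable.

δ = min(2, (8/7)ϵ)

Let ϵ > 0. We want δ > 0 with 0 < |t + 2| < δ ⇒ |(-9t + 11)/(t - 2) + 29/4| < ϵ.
Combining over a common denominator, (-9t + 11)/(t - 2) + 29/4 = [(-9t + 11)·(-4) − 29·(t - 2)] / [(-4)·(t - 2)] = 7(t + 2) / ((-4)(t - 2)).
So |(-9t + 11)/(t - 2) + 29/4| = 7|t + 2| / (4·|t − 2|).
Require δ ≤ 2, so |t − 2| ≥ |-4| − |t + 2| > 4 − 2 = 2.
Hence |(-9t + 11)/(t - 2) + 29/4| < 7|t + 2|/(4·2) = (7/8)|t + 2|, which is < ϵ once |t + 2| < (8/7)ϵ.
Take δ = min(2, (8/7)ϵ). Then 0 < |t + 2| < δ forces both bounds, so |(-9t + 11)/(t - 2) + 29/4| < ϵ.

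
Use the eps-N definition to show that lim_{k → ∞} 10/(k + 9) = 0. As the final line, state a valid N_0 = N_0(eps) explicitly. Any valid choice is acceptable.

N_0 = 10/eps

Suppose eps > 0. For k ≥ 1, |10/(k + 9) − 0| = 10/(k + 9) ≤ 10/k.
We need 10/k < eps, i.e. k > 10/eps.
Take N_0 = 10/eps. If k > N_0 then |10/(k + 9)| ≤ 10/k < eps.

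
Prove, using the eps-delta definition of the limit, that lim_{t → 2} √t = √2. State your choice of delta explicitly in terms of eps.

delta = min(2, √2·eps)

Suppose eps > 0. We want delta > 0 such that 0 < |t − 2| < delta implies |√t − √2| < eps.
Multiplying by the conjugate, |√t − √2| = |t − 2|/(√t + √2).
Restrict delta ≤ 2 so that |t − 2| < 2 forces t > 0, and then √t + √2 > √2.
Hence |√t − √2| < |t − 2|/√2, which is < eps once |t − 2| < √2·eps.
Take delta = min(2, √2·eps). If 0 < |t − 2| < delta then t > 0 and |√t − √2| < |t − 2|/√2 < eps.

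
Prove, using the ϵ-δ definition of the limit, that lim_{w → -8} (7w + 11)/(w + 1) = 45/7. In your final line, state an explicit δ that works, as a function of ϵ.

Fix ϵ > 0. We want δ > 0 with 0 < |w + 8| < δ ⇒ |(7w + 11)/(w + 1) − (45/7)| < ϵ.
Combining over a common denominator, (7w + 11)/(w + 1) − (45/7) = [(7w + 11)·(-7) − (-45)·(w + 1)] / [(-7)·(w + 1)] = -4(w + 8) / ((-7)(w + 1)).
So |(7w + 11)/(w + 1) − (45/7)| = 4|w + 8| / (7·|w + 1|).
Restrict δ ≤ 7/2. Then |w + 8| < 7/2 gives |w + 1| = |(w + 8) + (-7)| ≥ 7 − 7/2 = 7/2.
Hence |(7w + 11)/(w + 1) − (45/7)| < 4|w + 8|/(7·(7/2)) = (8/49)|w + 8|, which is < ϵ once |w + 8| < (49/8)ϵ.
Take δ = min(7/2, (49/8)ϵ). Then 0 < |w + 8| < δ forces both bounds, so |(7w + 11)/(w + 1) − (45/7)| < ϵ.

δ = min(7/2, (49/8)ϵ)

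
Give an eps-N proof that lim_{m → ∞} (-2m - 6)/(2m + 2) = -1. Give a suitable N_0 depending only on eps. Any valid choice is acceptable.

Let eps > 0 be given. For m ≥ 1, |(-2m - 6)/(2m + 2) + 1| = |-8|/(2(2m + 2)) = 8/(2(2m + 2)).
Since 2m + 2 ≥ 2m for m ≥ 1, this is ≤ 8/(2·2m) = 2/m.
So |(-2m - 6)/(2m + 2) + 1| < eps whenever m > 2/eps.
Take N_0 = 2/eps. If m > N_0 then |(-2m - 6)/(2m + 2) + 1| ≤ 2/m < eps.

N_0 = 2/eps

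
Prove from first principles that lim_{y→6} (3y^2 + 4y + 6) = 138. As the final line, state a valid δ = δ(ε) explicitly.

δ = min(1, ε/43)

Fix ε > 0. We want δ > 0 such that 0 < |y − 6| < δ implies |(3y^2 + 4y + 6) − 138| < ε.
(3y^2 + 4y + 6) − 138 = 3y^2 + 4y - 132 = (y − 6)(3y + 22).
So |(3y^2 + 4y + 6) − 138| = |y − 6|·|3y + 22|.
Require δ ≤ 1. Then |y − 6| < 1 gives |y| < 7, and by the triangle inequality |3y + 22| ≤ 3·7 + 22 = 43.
Hence |(3y^2 + 4y + 6) − 138| ≤ 43|y − 6| < ε provided |y − 6| < ε/43.
Take δ = min(1, ε/43). Then 0 < |y − 6| < δ gives both |y − 6| < 1 and |y − 6| < ε/43, so |(3y^2 + 4y + 6) − 138| < ε.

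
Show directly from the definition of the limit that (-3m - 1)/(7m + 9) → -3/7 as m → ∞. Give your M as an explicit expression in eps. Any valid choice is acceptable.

M = (20/49)/eps

Suppose eps > 0. For m ≥ 1, |(-3m - 1)/(7m + 9) + 3/7| = |20|/(7(7m + 9)) = 20/(7(7m + 9)).
Since 7m + 9 ≥ 7m for m ≥ 1, this is ≤ 20/(7·7m) = (20/49)/m.
So |(-3m - 1)/(7m + 9) + 3/7| < eps whenever m > (20/49)/eps.
Take M = (20/49)/eps. If m > M then |(-3m - 1)/(7m + 9) + 3/7| ≤ (20/49)/m < eps.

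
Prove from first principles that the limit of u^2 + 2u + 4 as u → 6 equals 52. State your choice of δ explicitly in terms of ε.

δ = min(2, ε/16)

Let ε > 0. We want δ > 0 such that 0 < |u − 6| < δ implies |(u^2 + 2u + 4) − 52| < ε.
(u^2 + 2u + 4) − 52 = u^2 + 2u - 48 = (u − 6)(u + 8).
So |(u^2 + 2u + 4) − 52| = |u − 6|·|u + 8|.
Assume first that |u − 6| < 2, so |u| < 8. Then |u + 8| ≤ 8 + 8 = 16.
Hence |(u^2 + 2u + 4) − 52| ≤ 16|u − 6| < ε provided |u − 6| < ε/16.
Take δ = min(2, ε/16). Then 0 < |u − 6| < δ gives both |u − 6| < 2 and |u − 6| < ε/16, so |(u^2 + 2u + 4) − 52| < ε.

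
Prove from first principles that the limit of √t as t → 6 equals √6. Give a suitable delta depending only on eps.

Let eps > 0 be given. We want delta > 0 such that 0 < |t − 6| < delta implies |√t − √6| < eps.
Rationalise: √t − √6 = (t − 6)/(√t + √6), so |√t − √6| = |t − 6|/(√t + √6).
Restrict delta ≤ 6 so that |t − 6| < 6 forces t > 0, and then √t + √6 > √6.
Hence |√t − √6| < |t − 6|/√6, which is < eps once |t − 6| < √6·eps.
Take delta = min(6, √6·eps). If 0 < |t − 6| < delta then t > 0 and |√t − √6| < |t − 6|/√6 < eps.

delta = min(6, √6·eps)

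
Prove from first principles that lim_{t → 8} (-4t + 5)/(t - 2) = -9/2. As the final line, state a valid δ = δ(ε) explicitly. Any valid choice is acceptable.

Suppose ε > 0. We want δ > 0 with 0 < |t − 8| < δ ⇒ |(-4t + 5)/(t - 2) + 9/2| < ε.
Combining over a common denominator, (-4t + 5)/(t - 2) + 9/2 = [(-4t + 5)·6 − (-27)·(t - 2)] / [6·(t - 2)] = 3(t − 8) / (6(t - 2)).
So |(-4t + 5)/(t - 2) + 9/2| = 3|t − 8| / (6·|t − 2|).
Restrict δ ≤ 3. Then |t − 8| < 3 gives |t − 2| = |(t − 8) + 6| ≥ 6 − 3 = 3.
Hence |(-4t + 5)/(t - 2) + 9/2| < 3|t − 8|/(6·3) = (1/6)|t − 8|, which is < ε once |t − 8| < 6ε.
Take δ = min(3, 6ε). Then 0 < |t − 8| < δ forces both bounds, so |(-4t + 5)/(t - 2) + 9/2| < ε.

δ = min(3, 6ε)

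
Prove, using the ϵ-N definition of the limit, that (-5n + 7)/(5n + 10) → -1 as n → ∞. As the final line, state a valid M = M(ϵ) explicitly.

Suppose ϵ > 0. For n ≥ 1, |(-5n + 7)/(5n + 10) + 1| = |85|/(5(5n + 10)) = 85/(5(5n + 10)).
Since 5n + 10 ≥ 5n for n ≥ 1, this is ≤ 85/(5·5n) = (17/5)/n.
So |(-5n + 7)/(5n + 10) + 1| < ϵ whenever n > (17/5)/ϵ.
Take M = (17/5)/ϵ. If n > M then |(-5n + 7)/(5n + 10) + 1| ≤ (17/5)/n < ϵ.

M = (17/5)/ϵ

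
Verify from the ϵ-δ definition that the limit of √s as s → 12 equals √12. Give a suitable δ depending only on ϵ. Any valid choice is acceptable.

δ = min(12, √12·ϵ)

Fix ϵ > 0. We want δ > 0 such that 0 < |s − 12| < δ implies |√s − √12| < ϵ.
Multiplying by the conjugate, |√s − √12| = |s − 12|/(√s + √12).
Restrict δ ≤ 12 so that |s − 12| < 12 forces s > 0, and then √s + √12 > √12.
Hence |√s − √12| < |s − 12|/√12, which is < ϵ once |s − 12| < √12·ϵ.
Take δ = min(12, √12·ϵ). If 0 < |s − 12| < δ then s > 0 and |√s − √12| < |s − 12|/√12 < ϵ.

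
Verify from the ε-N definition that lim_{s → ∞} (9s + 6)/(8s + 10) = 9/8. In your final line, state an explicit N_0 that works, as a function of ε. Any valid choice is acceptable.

N_0 = (21/32)/ε

Let ε > 0. We seek N_0 > 0 such that s > N_0 implies |(9s + 6)/(8s + 10) − (9/8)| < ε.
(9s + 6)/(8s + 10) − (9/8) = (8(9s + 6) − 9(8s + 10)) / (8(8s + 10)) = -42/(8(8s + 10)).
For s > 0 we have 8s + 10 > 8s, so |(9s + 6)/(8s + 10) − (9/8)| = 42/(8(8s + 10)) < 42/(8·8s) = (21/32)/s.
Thus |(9s + 6)/(8s + 10) − (9/8)| < ε whenever s > (21/32)/ε.
Take N_0 = (21/32)/ε. If s > N_0 then |(9s + 6)/(8s + 10) − (9/8)| < (21/32)/s < ε.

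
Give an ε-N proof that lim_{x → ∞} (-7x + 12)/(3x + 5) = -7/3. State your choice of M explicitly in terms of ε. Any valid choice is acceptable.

Suppose ε > 0. We seek M > 0 such that x > M implies |(-7x + 12)/(3x + 5) + 7/3| < ε.
(-7x + 12)/(3x + 5) + 7/3 = (3(-7x + 12) − (-7)(3x + 5)) / (3(3x + 5)) = 71/(3(3x + 5)).
For x > 0 we have 3x + 5 > 3x, so |(-7x + 12)/(3x + 5) + 7/3| = 71/(3(3x + 5)) < 71/(3·3x) = (71/9)/x.
Thus |(-7x + 12)/(3x + 5) + 7/3| < ε whenever x > (71/9)/ε.
Take M = (71/9)/ε. If x > M then |(-7x + 12)/(3x + 5) + 7/3| < (71/9)/x < ε.

M = (71/9)/ε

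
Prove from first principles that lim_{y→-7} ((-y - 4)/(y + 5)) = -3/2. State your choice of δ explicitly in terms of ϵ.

δ = min(1, 2ϵ)

Let ϵ > 0. We want δ > 0 with 0 < |y + 7| < δ ⇒ |(-y - 4)/(y + 5) + 3/2| < ϵ.
Combining over a common denominator, (-y - 4)/(y + 5) + 3/2 = [(-y - 4)·(-2) − 3·(y + 5)] / [(-2)·(y + 5)] = -1(y + 7) / ((-2)(y + 5)).
So |(-y - 4)/(y + 5) + 3/2| = |y + 7| / (2·|y + 5|).
Restrict δ ≤ 1. Then |y + 7| < 1 gives |y + 5| = |(y + 7) + (-2)| ≥ 2 − 1 = 1.
Hence |(-y - 4)/(y + 5) + 3/2| < |y + 7|/(2·1) = (1/2)|y + 7|, which is < ϵ once |y + 7| < 2ϵ.
Take δ = min(1, 2ϵ). Then 0 < |y + 7| < δ forces both bounds, so |(-y - 4)/(y + 5) + 3/2| < ϵ.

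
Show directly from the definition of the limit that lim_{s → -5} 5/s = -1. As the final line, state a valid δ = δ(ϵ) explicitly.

δ = min(5/2, (5/2)ϵ)

Let ϵ > 0 be given. We seek δ > 0 such that 0 < |s + 5| < δ implies |5/s + 1| < ϵ.
|5/s + 1| = 5·|-5 − s|/(5·|s|) = 5|s + 5|/(5|s|).
Require δ ≤ 5/2 so that |s| > 5 − 5/2 = 5/2, hence 5|s| > 25/2.
Then |5/s + 1| < 5|s + 5|/(25/2), which is < ϵ when |s + 5| < (5/2)ϵ.
Take δ = min(5/2, (5/2)ϵ). Then 0 < |s + 5| < δ gives both |s + 5| < 5/2 and |s + 5| < (5/2)ϵ, so |5/s + 1| < ϵ.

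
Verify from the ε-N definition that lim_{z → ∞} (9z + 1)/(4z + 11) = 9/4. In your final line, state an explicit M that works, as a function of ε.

M = (95/16)/ε

Fix ε > 0. We seek M > 0 such that z > M implies |(9z + 1)/(4z + 11) − (9/4)| < ε.
(9z + 1)/(4z + 11) − (9/4) = (4(9z + 1) − 9(4z + 11)) / (4(4z + 11)) = -95/(4(4z + 11)).
For z > 0 we have 4z + 11 > 4z, so |(9z + 1)/(4z + 11) − (9/4)| = 95/(4(4z + 11)) < 95/(4·4z) = (95/16)/z.
Thus |(9z + 1)/(4z + 11) − (9/4)| < ε whenever z > (95/16)/ε.
Take M = (95/16)/ε. If z > M then |(9z + 1)/(4z + 11) − (9/4)| < (95/16)/z < ε.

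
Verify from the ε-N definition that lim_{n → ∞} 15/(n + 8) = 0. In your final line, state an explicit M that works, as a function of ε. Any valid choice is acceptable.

Fix ε > 0. For n ≥ 1, |15/(n + 8) − 0| = 15/(n + 8) ≤ 15/n.
We need 15/n < ε, i.e. n > 15/ε.
Take M = 15/ε. If n > M then |15/(n + 8)| ≤ 15/n < ε.

M = 15/ε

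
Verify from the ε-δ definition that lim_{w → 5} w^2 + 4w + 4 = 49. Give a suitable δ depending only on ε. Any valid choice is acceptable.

Let ε > 0. We want δ > 0 such that 0 < |w − 5| < δ implies |(w^2 + 4w + 4) − 49| < ε.
(w^2 + 4w + 4) − 49 = w^2 + 4w - 45 = (w − 5)(w + 9).
So |(w^2 + 4w + 4) − 49| = |w − 5|·|w + 9|.
Assume first that |w − 5| < 1, so |w| < 6. Then |w + 9| ≤ 6 + 9 = 15.
Hence |(w^2 + 4w + 4) − 49| ≤ 15|w − 5| < ε provided |w − 5| < ε/15.
Take δ = min(1, ε/15). Then 0 < |w − 5| < δ gives both |w − 5| < 1 and |w − 5| < ε/15, so |(w^2 + 4w + 4) − 49| < ε.

δ = min(1, ε/15)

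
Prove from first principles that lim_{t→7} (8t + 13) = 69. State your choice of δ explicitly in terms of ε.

Suppose ε > 0. We need δ > 0 so that 0 < |t − 7| < δ implies |(8t + 13) − 69| < ε.
|(8t + 13) − 69| = |8t - 56| = 8|t − 7|.
So 8|t − 7| < ε exactly when |t − 7| < ε/8.
Take δ = ε/8. If 0 < |t − 7| < δ then |(8t + 13) − 69| = 8|t − 7| < 8·(ε/8) = ε.

δ = ε/8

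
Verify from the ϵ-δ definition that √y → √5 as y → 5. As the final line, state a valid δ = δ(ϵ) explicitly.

δ = min(5, √5·ϵ)

Suppose ϵ > 0. We want δ > 0 such that 0 < |y − 5| < δ implies |√y − √5| < ϵ.
Multiplying by the conjugate, |√y − √5| = |y − 5|/(√y + √5).
Restrict δ ≤ 5 so that |y − 5| < 5 forces y > 0, and then √y + √5 > √5.
Hence |√y − √5| < |y − 5|/√5, which is < ϵ once |y − 5| < √5·ϵ.
Take δ = min(5, √5·ϵ). If 0 < |y − 5| < δ then y > 0 and |√y − √5| < |y − 5|/√5 < ϵ.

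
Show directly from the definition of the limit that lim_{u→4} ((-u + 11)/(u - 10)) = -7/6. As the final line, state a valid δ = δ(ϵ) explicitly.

Fix ϵ > 0. We want δ > 0 with 0 < |u − 4| < δ ⇒ |(-u + 11)/(u - 10) + 7/6| < ϵ.
Combining over a common denominator, (-u + 11)/(u - 10) + 7/6 = [(-u + 11)·(-6) − 7·(u - 10)] / [(-6)·(u - 10)] = -1(u − 4) / ((-6)(u - 10)).
So |(-u + 11)/(u - 10) + 7/6| = |u − 4| / (6·|u − 10|).
Restrict δ ≤ 3. Then |u − 4| < 3 gives |u − 10| = |(u − 4) + (-6)| ≥ 6 − 3 = 3.
Hence |(-u + 11)/(u - 10) + 7/6| < |u − 4|/(6·3) = (1/18)|u − 4|, which is < ϵ once |u − 4| < 18ϵ.
Take δ = min(3, 18ϵ). Then 0 < |u − 4| < δ forces both bounds, so |(-u + 11)/(u - 10) + 7/6| < ϵ.

δ = min(3, 18ϵ)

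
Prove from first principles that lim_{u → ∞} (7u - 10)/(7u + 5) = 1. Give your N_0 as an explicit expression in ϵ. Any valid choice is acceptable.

Suppose ϵ > 0. We seek N_0 > 0 such that u > N_0 implies |(7u - 10)/(7u + 5) − 1| < ϵ.
(7u - 10)/(7u + 5) − 1 = (7(7u - 10) − 7(7u + 5)) / (7(7u + 5)) = -105/(7(7u + 5)).
For u > 0 we have 7u + 5 > 7u, so |(7u - 10)/(7u + 5) − 1| = 105/(7(7u + 5)) < 105/(7·7u) = (15/7)/u.
Thus |(7u - 10)/(7u + 5) − 1| < ϵ whenever u > (15/7)/ϵ.
Take N_0 = (15/7)/ϵ. If u > N_0 then |(7u - 10)/(7u + 5) − 1| < (15/7)/u < ϵ.

N_0 = (15/7)/ϵ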